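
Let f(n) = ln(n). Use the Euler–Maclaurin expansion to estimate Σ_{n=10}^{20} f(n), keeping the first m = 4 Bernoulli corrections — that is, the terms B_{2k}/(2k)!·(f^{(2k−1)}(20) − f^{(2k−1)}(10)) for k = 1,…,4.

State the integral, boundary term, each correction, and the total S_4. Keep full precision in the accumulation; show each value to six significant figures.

∫_10^20 ln(x) dx evaluates to 26.8888.
½[f(10) + f(20)] = ½[2.30259 + 2.99573] = 2.64916.
So far: 29.5380.
Correction k=1: B_{2}/2! · (f^{(1)}(20) − f^{(1)}(10)) = 1/12 · (0.0500000 − 0.100000) = -0.00416667.
After k=1: 29.5338.
Correction k=2: B_{4}/4! · (f^{(3)}(20) − f^{(3)}(10)) = −1/720 · (0.000250000 − 0.00200000) = 2.43056e-06.
After k=2: 29.5338.
Correction k=3: B_{6}/6! · (f^{(5)}(20) − f^{(5)}(10)) = 1/30240 · (7.50000e-06 − 0.000240000) = -7.68849e-09.
After k=3: 29.5338.
Correction k=4: B_{8}/8! · (f^{(7)}(20) − f^{(7)}(10)) = −1/1209600 · (5.62500e-07 − 7.20000e-05) = 5.90588e-11.

S_4 ≈ 29.5338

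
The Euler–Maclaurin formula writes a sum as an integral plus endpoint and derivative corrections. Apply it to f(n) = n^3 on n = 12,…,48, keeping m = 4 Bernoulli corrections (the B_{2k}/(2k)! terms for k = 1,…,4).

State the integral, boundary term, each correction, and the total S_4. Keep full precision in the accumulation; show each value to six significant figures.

Integral: ∫_12^48 x^3 dx = 1.32192e+06.
½[f(12) + f(48)] = ½[1728.00 + 110592] = 56160.0.
So far: 1.37808e+06.
Correction k=1: B_{2}/2! · (f^{(1)}(48) − f^{(1)}(12)) = 1/12 · (6912.00 − 432.000) = 540.000.
Running total after k=1: 1.37862e+06.
Correction k=2: B_{4}/4! · (f^{(3)}(48) − f^{(3)}(12)) = −1/720 · (6.00000 − 6.00000) = 0.00000.
Running total after k=2: 1.37862e+06.
Correction k=3: B_{6}/6! · (f^{(5)}(48) − f^{(5)}(12)) = 1/30240 · (0.00000 − 0.00000) = 0.00000.
Running total after k=3: 1.37862e+06.
Correction k=4: B_{8}/8! · (f^{(7)}(48) − f^{(7)}(12)) = −1/1209600 · (0.00000 − 0.00000) = 0.00000.

S_4 ≈ 1.37862e+06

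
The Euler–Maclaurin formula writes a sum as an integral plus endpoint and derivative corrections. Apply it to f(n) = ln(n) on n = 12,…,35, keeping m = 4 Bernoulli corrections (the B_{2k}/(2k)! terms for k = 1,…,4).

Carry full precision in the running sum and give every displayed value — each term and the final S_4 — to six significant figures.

S_4 ≈ 74.6339

The integral term ∫_12^35 ln(x) dx = 71.6183.
Endpoint term: (f(12) + f(35))/2 = (2.48491 + 3.55535)/2 = 3.02013.
So far: 74.6384.
Correction k=1: B_{2}/2! · (f^{(1)}(35) − f^{(1)}(12)) = 1/12 · (0.0285714 − 0.0833333) = -0.00456349.
Running total after k=1: 74.6339.
Correction k=2: B_{4}/4! · (f^{(3)}(35) − f^{(3)}(12)) = −1/720 · (4.66472e-05 − 0.00115741) = 1.54272e-06.
Running total after k=2: 74.6339.
Correction k=3: B_{6}/6! · (f^{(5)}(35) − f^{(5)}(12)) = 1/30240 · (4.56952e-07 − 9.64506e-05) = -3.17439e-09.
Running total after k=3: 74.6339.
Correction k=4: B_{8}/8! · (f^{(7)}(35) − f^{(7)}(12)) = −1/1209600 · (1.11907e-08 − 2.00939e-05) = 1.66028e-11.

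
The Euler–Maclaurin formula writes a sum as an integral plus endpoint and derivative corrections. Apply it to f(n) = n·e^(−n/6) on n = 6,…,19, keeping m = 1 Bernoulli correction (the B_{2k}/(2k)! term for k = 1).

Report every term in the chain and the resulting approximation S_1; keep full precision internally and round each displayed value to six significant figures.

S_1 ≈ 21.6621

The integral term ∫_6^19 x·e^(−x/6) dx = 20.1657.
½[f(6) + f(19)] = ½[2.20728 + 0.800733] = 1.50400.
So far: 21.6697.
Correction k=1: B_{2}/2! · (f^{(1)}(19) − f^{(1)}(6)) = 1/12 · (-0.0913117 − 0.00000) = -0.00760931.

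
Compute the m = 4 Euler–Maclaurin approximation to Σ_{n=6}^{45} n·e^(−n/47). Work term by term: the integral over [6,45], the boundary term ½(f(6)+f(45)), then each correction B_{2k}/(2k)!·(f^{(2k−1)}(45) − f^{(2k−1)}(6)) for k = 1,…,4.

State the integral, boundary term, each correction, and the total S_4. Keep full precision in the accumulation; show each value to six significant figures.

S_4 ≈ 543.815

∫_6^45 x·e^(−x/47) dx evaluates to 532.600.
Endpoint term: (f(6) + f(45))/2 = (5.28092 + 17.2742)/2 = 11.2776.
Running total after boundary: 543.877.
k=1: B_{2}/(2)! × [f^{(1)}(45) − f^{(1)}(6)] = 1/12 × (0.0163350 − 0.767793) = -0.0626215.
Partial sum through k=1: 543.815.
k=2: B_{4}/(4)! × [f^{(3)}(45) − f^{(3)}(6)] = −1/720 × (0.000354947 − 0.00114445) = 1.09654e-06.
Partial sum through k=2: 543.815.
k=3: B_{6}/(6)! × [f^{(5)}(45) − f^{(5)}(6)] = 1/30240 × (3.18017e-07 − 8.78829e-07) = -1.85454e-11.
Partial sum through k=3: 543.815.
k=4: B_{8}/(8)! × [f^{(7)}(45) − f^{(7)}(6)] = −1/1209600 × (2.15189e-10 − 5.61146e-10) = 2.86009e-16.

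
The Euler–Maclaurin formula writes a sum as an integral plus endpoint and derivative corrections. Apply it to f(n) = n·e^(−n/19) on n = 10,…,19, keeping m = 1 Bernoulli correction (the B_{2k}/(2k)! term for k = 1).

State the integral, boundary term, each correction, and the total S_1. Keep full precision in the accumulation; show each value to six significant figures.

S_1 ≈ 66.3349

Integral: ∫_10^19 x·e^(−x/19) dx = 59.9095.
Endpoint term: (f(10) + f(19))/2 = (5.90778 + 6.98971)/2 = 6.44874.
Running total after boundary: 66.3582.
Correction k=1: B_{2}/2! · (f^{(1)}(19) − f^{(1)}(10)) = 1/12 · (0.00000 − 0.279842) = -0.0233202.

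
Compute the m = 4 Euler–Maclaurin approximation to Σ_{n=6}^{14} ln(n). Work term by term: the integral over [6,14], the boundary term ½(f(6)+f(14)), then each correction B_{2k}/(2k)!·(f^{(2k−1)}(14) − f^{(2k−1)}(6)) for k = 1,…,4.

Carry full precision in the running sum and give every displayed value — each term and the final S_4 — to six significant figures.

∫_6^14 ln(x) dx evaluates to 18.1962.
Endpoint term: (f(6) + f(14))/2 = (1.79176 + 2.63906)/2 = 2.21541.
Integral + boundary = 20.4117.
k=1: B_{2}/(2)! × [f^{(1)}(14) − f^{(1)}(6)] = 1/12 × (0.0714286 − 0.166667) = -0.00793651.
After k=1: 20.4037.
k=2: B_{4}/(4)! × [f^{(3)}(14) − f^{(3)}(6)] = −1/720 × (0.000728863 − 0.00925926) = 1.18478e-05.
After k=2: 20.4037.
k=3: B_{6}/(6)! × [f^{(5)}(14) − f^{(5)}(6)] = 1/30240 × (4.46243e-05 − 0.00308642) = -1.00588e-07.
After k=3: 20.4037.
k=4: B_{8}/(8)! × [f^{(7)}(14) − f^{(7)}(6)] = −1/1209600 × (6.83024e-06 − 0.00257202) = 2.12069e-09.

S_4 ≈ 20.4037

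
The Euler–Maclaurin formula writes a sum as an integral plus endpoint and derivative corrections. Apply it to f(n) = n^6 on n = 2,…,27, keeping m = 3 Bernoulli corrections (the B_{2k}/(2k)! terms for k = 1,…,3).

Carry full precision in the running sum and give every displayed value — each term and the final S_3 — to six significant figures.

Integral: ∫_2^27 x^6 dx = 1.49434e+09.
Boundary: ½(f(2) + f(27)) = ½(64.0000 + 3.87420e+08) = 1.93710e+08.
Integral + boundary = 1.68805e+09.
Order-1 term: 1/12 · (8.60934e+07 − 192.000) = 7.17444e+06.
After k=1: 1.69522e+09.
Order-2 term: −1/720 · (2.36196e+06 − 960.000) = -3279.17.
After k=2: 1.69522e+09.
Order-3 term: 1/30240 · (19440.0 − 1440.00) = 0.595238.

S_3 ≈ 1.69522e+09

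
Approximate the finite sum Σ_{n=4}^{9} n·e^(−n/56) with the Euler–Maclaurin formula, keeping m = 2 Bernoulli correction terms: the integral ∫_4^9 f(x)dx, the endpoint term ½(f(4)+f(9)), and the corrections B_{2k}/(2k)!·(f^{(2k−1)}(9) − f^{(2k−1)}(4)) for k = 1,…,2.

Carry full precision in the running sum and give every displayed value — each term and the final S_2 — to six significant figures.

Integral: ∫_4^9 x·e^(−x/56) dx = 28.7823.
½[f(4) + f(9)] = ½[3.72425 + 7.66382] = 5.69403.
So far: 34.4764.
Correction k=1: B_{2}/2! · (f^{(1)}(9) − f^{(1)}(4)) = 1/12 · (0.714681 − 0.864558) = -0.0124897.
Partial sum through k=1: 34.4639.
Correction k=2: B_{4}/4! · (f^{(3)}(9) − f^{(3)}(4)) = −1/720 · (0.000770967 − 0.000869478) = 1.36821e-07.

S_2 ≈ 34.4639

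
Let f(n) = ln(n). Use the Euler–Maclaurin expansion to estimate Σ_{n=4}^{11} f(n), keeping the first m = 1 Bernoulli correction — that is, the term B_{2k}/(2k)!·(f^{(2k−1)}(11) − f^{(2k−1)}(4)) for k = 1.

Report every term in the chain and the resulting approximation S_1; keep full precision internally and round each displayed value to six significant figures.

S_1 ≈ 15.7105

Integral: ∫_4^11 ln(x) dx = 13.8317.
½[f(4) + f(11)] = ½[1.38629 + 2.39790] = 1.89209.
Running total after boundary: 15.7238.
Correction k=1: B_{2}/2! · (f^{(1)}(11) − f^{(1)}(4)) = 1/12 · (0.0909091 − 0.250000) = -0.0132576.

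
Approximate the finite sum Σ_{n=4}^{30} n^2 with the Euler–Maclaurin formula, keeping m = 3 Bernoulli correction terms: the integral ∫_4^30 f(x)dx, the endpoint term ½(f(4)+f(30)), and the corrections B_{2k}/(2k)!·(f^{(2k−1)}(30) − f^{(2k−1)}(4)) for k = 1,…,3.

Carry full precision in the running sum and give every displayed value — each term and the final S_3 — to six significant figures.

S_3 ≈ 9441.00

Integral: ∫_4^30 x^2 dx = 8978.67.
Boundary: ½(f(4) + f(30)) = ½(16.0000 + 900.000) = 458.000.
So far: 9436.67.
Order-1 term: 1/12 · (60.0000 − 8.00000) = 4.33333.
After k=1: 9441.00.
Order-2 term: −1/720 · (0.00000 − 0.00000) = 0.00000.
After k=2: 9441.00.
Order-3 term: 1/30240 · (0.00000 − 0.00000) = 0.00000.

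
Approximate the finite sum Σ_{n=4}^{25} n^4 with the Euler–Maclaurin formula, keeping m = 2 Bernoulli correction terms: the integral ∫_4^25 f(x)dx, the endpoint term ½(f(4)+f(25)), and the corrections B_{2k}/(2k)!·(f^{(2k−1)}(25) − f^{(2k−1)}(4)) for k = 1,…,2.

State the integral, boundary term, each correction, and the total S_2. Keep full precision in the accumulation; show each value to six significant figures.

S_2 ≈ 2.15355e+06

∫_4^25 x^4 dx evaluates to 1.95292e+06.
Endpoint term: (f(4) + f(25))/2 = (256.000 + 390625)/2 = 195440.
Running total after boundary: 2.14836e+06.
k=1: B_{2}/(2)! × [f^{(1)}(25) − f^{(1)}(4)] = 1/12 × (62500.0 − 256.000) = 5187.00.
Partial sum through k=1: 2.15355e+06.
k=2: B_{4}/(4)! × [f^{(3)}(25) − f^{(3)}(4)] = −1/720 × (600.000 − 96.0000) = -0.700000.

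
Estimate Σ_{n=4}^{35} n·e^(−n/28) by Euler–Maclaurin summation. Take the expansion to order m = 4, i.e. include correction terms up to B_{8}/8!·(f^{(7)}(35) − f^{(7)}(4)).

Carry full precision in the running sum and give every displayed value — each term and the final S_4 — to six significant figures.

The integral term ∫_4^35 x·e^(−x/28) dx = 271.328.
Boundary: ½(f(4) + f(35)) = ½(3.46751 + 10.0277) = 6.74759.
Running total after boundary: 278.076.
k=1: B_{2}/(2)! × [f^{(1)}(35) − f^{(1)}(4)] = 1/12 × (-0.0716262 − 0.743038) = -0.0678887.
Running total after k=1: 278.008.
k=2: B_{4}/(4)! × [f^{(3)}(35) − f^{(3)}(4)] = −1/720 × (0.000639520 − 0.00315918) = 3.49952e-06.
Running total after k=2: 278.008.
k=3: B_{6}/(6)! × [f^{(5)}(35) − f^{(5)}(4)] = 1/30240 × (1.74796e-06 − 6.85025e-06) = -1.68727e-10.
Running total after k=3: 278.008.
k=4: B_{8}/(8)! × [f^{(7)}(35) − f^{(7)}(4)] = −1/1209600 × (3.41863e-09 − 1.23354e-08) = 7.37166e-15.

S_4 ≈ 278.008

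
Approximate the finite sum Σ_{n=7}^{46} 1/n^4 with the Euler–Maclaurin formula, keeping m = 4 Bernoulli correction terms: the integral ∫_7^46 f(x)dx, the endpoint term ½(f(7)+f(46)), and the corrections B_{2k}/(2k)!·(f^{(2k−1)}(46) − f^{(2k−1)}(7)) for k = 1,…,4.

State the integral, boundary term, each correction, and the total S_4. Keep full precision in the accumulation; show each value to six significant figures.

S_4 ≈ 0.00119639

Integral: ∫_7^46 1/x^4 dx = 0.000968393.
Boundary: ½(f(7) + f(46)) = ½(0.000416493 + 2.23341e-07) = 0.000208358.
So far: 0.00117675.
k=1: B_{2}/(2)! × [f^{(1)}(46) − f^{(1)}(7)] = 1/12 × (-1.94210e-08 − (-0.000237996)) = 1.98314e-05.
Partial sum through k=1: 0.00119658.
k=2: B_{4}/(4)! × [f^{(3)}(46) − f^{(3)}(7)] = −1/720 × (-2.75345e-10 − (-0.000145712)) = -2.02377e-07.
Partial sum through k=2: 0.00119638.
k=3: B_{6}/(6)! × [f^{(5)}(46) − f^{(5)}(7)] = 1/30240 × (-7.28700e-12 − (-0.000166528)) = 5.50687e-09.
Partial sum through k=3: 0.00119639.
k=4: B_{8}/(8)! × [f^{(7)}(46) − f^{(7)}(7)] = −1/1209600 × (-3.09939e-13 − (-0.000305868)) = -2.52867e-10.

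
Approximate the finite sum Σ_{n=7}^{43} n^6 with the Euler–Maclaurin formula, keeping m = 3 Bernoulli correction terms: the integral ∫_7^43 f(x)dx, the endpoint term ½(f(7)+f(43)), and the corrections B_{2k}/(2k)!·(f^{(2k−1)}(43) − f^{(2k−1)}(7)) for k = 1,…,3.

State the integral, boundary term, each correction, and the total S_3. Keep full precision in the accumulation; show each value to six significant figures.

∫_7^43 x^6 dx evaluates to 3.88311e+10.
Endpoint term: (f(7) + f(43))/2 = (117649 + 6.32136e+09)/2 = 3.16074e+09.
So far: 4.19919e+10.
Correction k=1: B_{2}/2! · (f^{(1)}(43) − f^{(1)}(7)) = 1/12 · (8.82051e+08 − 100842) = 7.34958e+07.
Running total after k=1: 4.20653e+10.
Correction k=2: B_{4}/4! · (f^{(3)}(43) − f^{(3)}(7)) = −1/720 · (9.54084e+06 − 41160.0) = -13194.0.
Running total after k=2: 4.20653e+10.
Correction k=3: B_{6}/6! · (f^{(5)}(43) − f^{(5)}(7)) = 1/30240 · (30960.0 − 5040.00) = 0.857143.

S_3 ≈ 4.20653e+10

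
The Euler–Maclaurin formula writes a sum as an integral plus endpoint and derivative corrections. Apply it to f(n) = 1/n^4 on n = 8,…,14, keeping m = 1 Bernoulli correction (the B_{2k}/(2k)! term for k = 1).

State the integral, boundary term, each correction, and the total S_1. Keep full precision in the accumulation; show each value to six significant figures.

Integral: ∫_8^14 1/x^4 dx = 0.000529565.
½[f(8) + f(14)] = ½[0.000244141 + 2.60308e-05] = 0.000135086.
Running total after boundary: 0.000664650.
k=1: B_{2}/(2)! × [f^{(1)}(14) − f^{(1)}(8)] = 1/12 × (-7.43738e-06 − (-0.000122070)) = 9.55274e-06.

S_1 ≈ 0.000674203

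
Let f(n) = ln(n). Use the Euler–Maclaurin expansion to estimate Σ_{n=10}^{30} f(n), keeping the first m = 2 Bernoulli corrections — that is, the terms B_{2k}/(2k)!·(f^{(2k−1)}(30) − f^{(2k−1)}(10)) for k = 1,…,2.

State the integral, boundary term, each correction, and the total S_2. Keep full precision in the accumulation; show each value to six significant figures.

S_2 ≈ 61.8564

∫_10^30 ln(x) dx evaluates to 59.0101.
Boundary: ½(f(10) + f(30)) = ½(2.30259 + 3.40120) = 2.85189.
So far: 61.8620.
k=1: B_{2}/(2)! × [f^{(1)}(30) − f^{(1)}(10)] = 1/12 × (0.0333333 − 0.100000) = -0.00555556.
After k=1: 61.8564.
k=2: B_{4}/(4)! × [f^{(3)}(30) − f^{(3)}(10)] = −1/720 × (7.40741e-05 − 0.00200000) = 2.67490e-06.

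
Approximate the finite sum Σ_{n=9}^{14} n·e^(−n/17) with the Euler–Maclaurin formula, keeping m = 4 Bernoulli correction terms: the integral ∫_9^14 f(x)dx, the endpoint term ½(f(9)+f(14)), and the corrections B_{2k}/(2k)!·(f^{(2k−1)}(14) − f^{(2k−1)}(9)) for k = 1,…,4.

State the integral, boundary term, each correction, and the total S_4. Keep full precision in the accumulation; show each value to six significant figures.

S_4 ≈ 34.7326

The integral term ∫_9^14 x·e^(−x/17) dx = 29.0268.
Boundary: ½(f(9) + f(14)) = ½(5.30056 + 6.14432) = 5.72244.
So far: 34.7492.
Correction k=1: B_{2}/2! · (f^{(1)}(14) − f^{(1)}(9)) = 1/12 · (0.0774494 − 0.277154) = -0.0166420.
Running total after k=1: 34.7326.
Correction k=2: B_{4}/4! · (f^{(3)}(14) − f^{(3)}(9)) = −1/720 · (0.00330522 − 0.00503480) = 2.40219e-06.
Running total after k=2: 34.7326.
Correction k=3: B_{6}/6! · (f^{(5)}(14) − f^{(5)}(9)) = 1/30240 · (2.19462e-05 − 3.15245e-05) = -3.16743e-10.
Running total after k=3: 34.7326.
Correction k=4: B_{8}/8! · (f^{(7)}(14) − f^{(7)}(9)) = −1/1209600 · (1.12303e-07 − 1.57881e-07) = 3.76799e-14.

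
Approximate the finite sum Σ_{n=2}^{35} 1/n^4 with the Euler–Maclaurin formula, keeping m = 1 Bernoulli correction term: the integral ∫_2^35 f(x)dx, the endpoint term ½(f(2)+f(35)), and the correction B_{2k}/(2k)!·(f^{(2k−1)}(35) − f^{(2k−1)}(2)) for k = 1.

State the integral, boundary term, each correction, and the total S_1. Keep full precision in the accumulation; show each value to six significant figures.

The integral term ∫_2^35 1/x^4 dx = 0.0416589.
Endpoint term: (f(2) + f(35))/2 = (0.0625000 + 6.66389e-07)/2 = 0.0312503.
Integral + boundary = 0.0729092.
k=1: B_{2}/(2)! × [f^{(1)}(35) − f^{(1)}(2)] = 1/12 × (-7.61587e-08 − (-0.125000)) = 0.0104167.

S_1 ≈ 0.0833259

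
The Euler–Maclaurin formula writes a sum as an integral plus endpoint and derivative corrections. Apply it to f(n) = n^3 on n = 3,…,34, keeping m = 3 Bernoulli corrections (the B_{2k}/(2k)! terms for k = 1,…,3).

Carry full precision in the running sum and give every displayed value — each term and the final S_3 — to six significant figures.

S_3 ≈ 354016

The integral term ∫_3^34 x^3 dx = 334064.
Endpoint term: (f(3) + f(34))/2 = (27.0000 + 39304.0)/2 = 19665.5.
Running total after boundary: 353729.
Correction k=1: B_{2}/2! · (f^{(1)}(34) − f^{(1)}(3)) = 1/12 · (3468.00 − 27.0000) = 286.750.
After k=1: 354016.
Correction k=2: B_{4}/4! · (f^{(3)}(34) − f^{(3)}(3)) = −1/720 · (6.00000 − 6.00000) = 0.00000.
After k=2: 354016.
Correction k=3: B_{6}/6! · (f^{(5)}(34) − f^{(5)}(3)) = 1/30240 · (0.00000 − 0.00000) = 0.00000.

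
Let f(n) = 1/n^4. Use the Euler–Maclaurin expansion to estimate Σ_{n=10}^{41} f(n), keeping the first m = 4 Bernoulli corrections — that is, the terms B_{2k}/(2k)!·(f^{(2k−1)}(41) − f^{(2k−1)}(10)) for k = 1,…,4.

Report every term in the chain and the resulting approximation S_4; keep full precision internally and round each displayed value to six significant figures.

S_4 ≈ 0.000381988

The integral term ∫_10^41 1/x^4 dx = 0.000328497.
Boundary: ½(f(10) + f(41)) = ½(0.000100000 + 3.53887e-07) = 5.01769e-05.
So far: 0.000378674.
Correction k=1: B_{2}/2! · (f^{(1)}(41) − f^{(1)}(10)) = 1/12 · (-3.45256e-08 − (-4.00000e-05)) = 3.33046e-06.
Partial sum through k=1: 0.000382004.
Correction k=2: B_{4}/4! · (f^{(3)}(41) − f^{(3)}(10)) = −1/720 · (-6.16161e-10 − (-1.20000e-05)) = -1.66658e-08.
Partial sum through k=2: 0.000381988.
Correction k=3: B_{6}/6! · (f^{(5)}(41) − f^{(5)}(10)) = 1/30240 · (-2.05265e-11 − (-6.72000e-06)) = 2.22222e-10.
Partial sum through k=3: 0.000381988.
Correction k=4: B_{8}/8! · (f^{(7)}(41) − f^{(7)}(10)) = −1/1209600 · (-1.09898e-12 − (-6.04800e-06)) = -5.00000e-12.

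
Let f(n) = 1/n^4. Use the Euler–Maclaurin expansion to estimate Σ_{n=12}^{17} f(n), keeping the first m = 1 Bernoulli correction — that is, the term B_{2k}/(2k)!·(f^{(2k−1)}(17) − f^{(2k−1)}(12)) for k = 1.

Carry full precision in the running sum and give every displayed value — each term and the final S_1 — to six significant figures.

∫_12^17 1/x^4 dx evaluates to 0.000125054.
Endpoint term: (f(12) + f(17))/2 = (4.82253e-05 + 1.19730e-05)/2 = 3.00992e-05.
So far: 0.000155153.
Order-1 term: 1/12 · (-2.81719e-06 − (-1.60751e-05)) = 1.10483e-06.

S_1 ≈ 0.000156258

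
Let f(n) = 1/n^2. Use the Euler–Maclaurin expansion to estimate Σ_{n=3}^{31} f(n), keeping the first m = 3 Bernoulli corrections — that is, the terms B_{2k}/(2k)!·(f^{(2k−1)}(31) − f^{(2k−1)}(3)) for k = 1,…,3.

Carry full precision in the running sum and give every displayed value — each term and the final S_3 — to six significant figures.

S_3 ≈ 0.363192

∫_3^31 1/x^2 dx evaluates to 0.301075.
Endpoint term: (f(3) + f(31))/2 = (0.111111 + 0.00104058)/2 = 0.0560758.
Integral + boundary = 0.357151.
Correction k=1: B_{2}/2! · (f^{(1)}(31) − f^{(1)}(3)) = 1/12 · (-6.71344e-05 − (-0.0740741)) = 0.00616724.
After k=1: 0.363318.
Correction k=2: B_{4}/4! · (f^{(3)}(31) − f^{(3)}(3)) = −1/720 · (-8.38306e-07 − (-0.0987654)) = -0.000137173.
After k=2: 0.363181.
Correction k=3: B_{6}/6! · (f^{(5)}(31) − f^{(5)}(3)) = 1/30240 · (-2.61698e-08 − (-0.329218)) = 1.08868e-05.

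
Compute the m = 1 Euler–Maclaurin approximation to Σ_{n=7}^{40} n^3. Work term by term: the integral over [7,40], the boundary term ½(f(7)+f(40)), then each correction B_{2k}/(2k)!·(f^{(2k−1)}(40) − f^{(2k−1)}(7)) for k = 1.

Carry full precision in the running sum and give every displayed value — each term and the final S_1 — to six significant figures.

The integral term ∫_7^40 x^3 dx = 639400.
Endpoint term: (f(7) + f(40))/2 = (343.000 + 64000.0)/2 = 32171.5.
Integral + boundary = 671571.
Correction k=1: B_{2}/2! · (f^{(1)}(40) − f^{(1)}(7)) = 1/12 · (4800.00 − 147.000) = 387.750.

S_1 ≈ 671959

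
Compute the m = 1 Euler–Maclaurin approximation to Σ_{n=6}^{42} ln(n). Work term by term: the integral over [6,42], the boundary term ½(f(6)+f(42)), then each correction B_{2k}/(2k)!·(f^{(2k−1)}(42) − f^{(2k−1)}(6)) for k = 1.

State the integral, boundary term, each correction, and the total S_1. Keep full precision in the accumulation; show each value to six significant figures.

S_1 ≈ 112.984

∫_6^42 ln(x) dx evaluates to 110.232.
Endpoint term: (f(6) + f(42))/2 = (1.79176 + 3.73767)/2 = 2.76471.
So far: 112.996.
Order-1 term: 1/12 · (0.0238095 − 0.166667) = -0.0119048.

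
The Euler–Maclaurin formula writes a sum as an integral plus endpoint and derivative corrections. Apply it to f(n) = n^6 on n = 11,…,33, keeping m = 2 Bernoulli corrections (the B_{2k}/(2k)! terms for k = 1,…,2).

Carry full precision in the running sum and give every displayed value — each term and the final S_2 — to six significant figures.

S_2 ≈ 6.75167e+09

Integral: ∫_11^33 x^6 dx = 6.08557e+09.
Endpoint term: (f(11) + f(33))/2 = (1.77156e+06 + 1.29147e+09)/2 = 6.46620e+08.
Integral + boundary = 6.73218e+09.
k=1: B_{2}/(2)! × [f^{(1)}(33) − f^{(1)}(11)] = 1/12 × (2.34812e+08 − 966306) = 1.94872e+07.
Running total after k=1: 6.75167e+09.
k=2: B_{4}/(4)! × [f^{(3)}(33) − f^{(3)}(11)] = −1/720 × (4.31244e+06 − 159720) = -5767.67.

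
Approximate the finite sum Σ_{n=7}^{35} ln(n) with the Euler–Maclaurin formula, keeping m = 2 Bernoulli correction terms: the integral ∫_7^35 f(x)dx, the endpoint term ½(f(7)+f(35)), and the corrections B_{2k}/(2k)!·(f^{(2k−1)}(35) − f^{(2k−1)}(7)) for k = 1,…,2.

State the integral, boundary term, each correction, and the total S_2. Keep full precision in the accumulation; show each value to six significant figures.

S_2 ≈ 85.5569

Integral: ∫_7^35 ln(x) dx = 82.8158.
Endpoint term: (f(7) + f(35))/2 = (1.94591 + 3.55535)/2 = 2.75063.
Integral + boundary = 85.5664.
k=1: B_{2}/(2)! × [f^{(1)}(35) − f^{(1)}(7)] = 1/12 × (0.0285714 − 0.142857) = -0.00952381.
After k=1: 85.5569.
k=2: B_{4}/(4)! × [f^{(3)}(35) − f^{(3)}(7)] = −1/720 × (4.66472e-05 − 0.00583090) = 8.03369e-06.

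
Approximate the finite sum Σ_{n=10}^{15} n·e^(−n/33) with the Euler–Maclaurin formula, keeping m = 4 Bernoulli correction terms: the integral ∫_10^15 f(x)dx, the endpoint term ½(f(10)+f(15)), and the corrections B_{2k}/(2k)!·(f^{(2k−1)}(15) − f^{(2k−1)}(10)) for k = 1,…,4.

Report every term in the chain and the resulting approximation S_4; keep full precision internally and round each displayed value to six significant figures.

Integral: ∫_10^15 x·e^(−x/33) dx = 42.6179.
Endpoint term: (f(10) + f(15))/2 = (7.38577 + 9.52105)/2 = 8.45341.
So far: 51.0713.
k=1: B_{2}/(2)! × [f^{(1)}(15) − f^{(1)}(10)] = 1/12 × (0.346220 − 0.514766) = -0.0140455.
After k=1: 51.0572.
k=2: B_{4}/(4)! × [f^{(3)}(15) − f^{(3)}(10)] = −1/720 × (0.00148365 − 0.00182913) = 4.79832e-07.
After k=2: 51.0572.
k=3: B_{6}/(6)! × [f^{(5)}(15) − f^{(5)}(10)] = 1/30240 × (2.43285e-06 − 2.92521e-06) = -1.62819e-11.
After k=3: 51.0572.
k=4: B_{8}/(8)! × [f^{(7)}(15) − f^{(7)}(10)] = −1/1209600 × (3.21699e-09 − 3.82993e-09) = 5.06726e-16.

S_4 ≈ 51.0572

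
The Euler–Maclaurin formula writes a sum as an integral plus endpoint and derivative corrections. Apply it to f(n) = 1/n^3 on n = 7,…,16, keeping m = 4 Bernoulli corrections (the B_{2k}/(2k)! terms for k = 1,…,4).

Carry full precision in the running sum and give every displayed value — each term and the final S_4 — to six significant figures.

S_4 ≈ 0.00993037

∫_7^16 1/x^3 dx evaluates to 0.00825096.
Boundary: ½(f(7) + f(16)) = ½(0.00291545 + 0.000244141) = 0.00157980.
Running total after boundary: 0.00983075.
k=1: B_{2}/(2)! × [f^{(1)}(16) − f^{(1)}(7)] = 1/12 × (-4.57764e-05 − (-0.00124948)) = 0.000100309.
Partial sum through k=1: 0.00993106.
k=2: B_{4}/(4)! × [f^{(3)}(16) − f^{(3)}(7)] = −1/720 × (-3.57628e-06 − (-0.000509992)) = -7.03355e-07.
Partial sum through k=2: 0.00993036.
k=3: B_{6}/(6)! × [f^{(5)}(16) − f^{(5)}(7)] = 1/30240 × (-5.86733e-07 − (-0.000437136)) = 1.44361e-08.
Partial sum through k=3: 0.00993037.
k=4: B_{8}/(8)! × [f^{(7)}(16) − f^{(7)}(7)] = −1/1209600 × (-1.65019e-07 − (-0.000642322)) = -5.30884e-10.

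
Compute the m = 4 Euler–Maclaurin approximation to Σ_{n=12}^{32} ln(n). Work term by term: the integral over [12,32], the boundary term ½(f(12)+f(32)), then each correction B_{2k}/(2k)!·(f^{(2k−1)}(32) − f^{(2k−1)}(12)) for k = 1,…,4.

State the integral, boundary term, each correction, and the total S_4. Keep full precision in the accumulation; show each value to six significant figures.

S_4 ≈ 64.0557

Integral: ∫_12^32 ln(x) dx = 61.0847.
½[f(12) + f(32)] = ½[2.48491 + 3.46574] = 2.97532.
Running total after boundary: 64.0600.
Correction k=1: B_{2}/2! · (f^{(1)}(32) − f^{(1)}(12)) = 1/12 · (0.0312500 − 0.0833333) = -0.00434028.
Running total after k=1: 64.0557.
Correction k=2: B_{4}/4! · (f^{(3)}(32) − f^{(3)}(12)) = −1/720 · (6.10352e-05 − 0.00115741) = 1.52274e-06.
Running total after k=2: 64.0557.
Correction k=3: B_{6}/6! · (f^{(5)}(32) − f^{(5)}(12)) = 1/30240 · (7.15256e-07 − 9.64506e-05) = -3.16585e-09.
Running total after k=3: 64.0557.
Correction k=4: B_{8}/8! · (f^{(7)}(32) − f^{(7)}(12)) = −1/1209600 · (2.09548e-08 − 2.00939e-05) = 1.65947e-11.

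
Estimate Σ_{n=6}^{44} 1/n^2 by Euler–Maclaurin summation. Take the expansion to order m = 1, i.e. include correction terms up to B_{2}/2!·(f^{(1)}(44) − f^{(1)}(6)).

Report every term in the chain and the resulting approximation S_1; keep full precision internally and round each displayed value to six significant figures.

S_1 ≈ 0.158856

The integral term ∫_6^44 1/x^2 dx = 0.143939.
½[f(6) + f(44)] = ½[0.0277778 + 0.000516529] = 0.0141472.
Running total after boundary: 0.158087.
k=1: B_{2}/(2)! × [f^{(1)}(44) − f^{(1)}(6)] = 1/12 × (-2.34786e-05 − (-0.00925926)) = 0.000769648.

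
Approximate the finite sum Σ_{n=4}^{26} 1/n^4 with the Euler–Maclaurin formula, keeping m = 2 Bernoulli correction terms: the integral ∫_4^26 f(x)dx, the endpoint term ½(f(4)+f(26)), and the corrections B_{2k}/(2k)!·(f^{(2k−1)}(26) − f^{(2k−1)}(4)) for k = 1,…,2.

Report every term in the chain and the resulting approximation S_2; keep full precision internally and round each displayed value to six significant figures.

Integral: ∫_4^26 1/x^4 dx = 0.00518937.
½[f(4) + f(26)] = ½[0.00390625 + 2.18830e-06] = 0.00195422.
So far: 0.00714359.
Correction k=1: B_{2}/2! · (f^{(1)}(26) − f^{(1)}(4)) = 1/12 · (-3.36661e-07 − (-0.00390625)) = 0.000325493.
After k=1: 0.00746908.
Correction k=2: B_{4}/4! · (f^{(3)}(26) − f^{(3)}(4)) = −1/720 · (-1.49406e-08 − (-0.00732422)) = -1.01725e-05.

S_2 ≈ 0.00745891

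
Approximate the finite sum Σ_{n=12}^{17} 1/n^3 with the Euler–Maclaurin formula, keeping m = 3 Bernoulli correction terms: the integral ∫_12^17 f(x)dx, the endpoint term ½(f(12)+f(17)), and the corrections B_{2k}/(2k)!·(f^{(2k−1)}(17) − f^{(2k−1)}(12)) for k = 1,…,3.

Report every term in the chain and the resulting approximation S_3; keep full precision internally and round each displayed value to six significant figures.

S_3 ≈ 0.00214228

The integral term ∫_12^17 1/x^3 dx = 0.00174212.
½[f(12) + f(17)] = ½[0.000578704 + 0.000203542] = 0.000391123.
Running total after boundary: 0.00213324.
Order-1 term: 1/12 · (-3.59191e-05 − (-0.000144676)) = 9.06307e-06.
Partial sum through k=1: 0.00214230.
Order-2 term: −1/720 · (-2.48575e-06 − (-2.00939e-05)) = -2.44557e-08.
Partial sum through k=2: 0.00214228.
Order-3 term: 1/30240 · (-3.61251e-07 − (-5.86071e-06)) = 1.81861e-10.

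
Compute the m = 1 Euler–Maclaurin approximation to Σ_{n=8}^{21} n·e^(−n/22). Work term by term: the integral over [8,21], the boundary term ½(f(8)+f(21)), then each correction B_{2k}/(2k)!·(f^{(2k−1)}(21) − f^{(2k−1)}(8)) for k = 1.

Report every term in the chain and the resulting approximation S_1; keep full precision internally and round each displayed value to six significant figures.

S_1 ≈ 101.385

∫_8^21 x·e^(−x/22) dx evaluates to 94.5972.
Boundary: ½(f(8) + f(21)) = ½(5.56115 + 8.08473) = 6.82294.
Integral + boundary = 101.420.
Order-1 term: 1/12 · (0.0174994 − 0.442364) = -0.0354054.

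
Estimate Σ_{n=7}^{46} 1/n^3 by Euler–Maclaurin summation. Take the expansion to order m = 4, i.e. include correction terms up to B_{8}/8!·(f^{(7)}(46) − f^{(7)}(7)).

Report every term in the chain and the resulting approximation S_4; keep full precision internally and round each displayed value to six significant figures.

The integral term ∫_7^46 1/x^3 dx = 0.00996779.
Endpoint term: (f(7) + f(46))/2 = (0.00291545 + 1.02737e-05)/2 = 0.00146286.
So far: 0.0114306.
Correction k=1: B_{2}/2! · (f^{(1)}(46) − f^{(1)}(7)) = 1/12 · (-6.70023e-07 − (-0.00124948)) = 0.000104067.
Partial sum through k=1: 0.0115347.
Correction k=2: B_{4}/4! · (f^{(3)}(46) − f^{(3)}(7)) = −1/720 · (-6.33292e-09 − (-0.000509992)) = -7.08313e-07.
Partial sum through k=2: 0.0115340.
Correction k=3: B_{6}/6! · (f^{(5)}(46) − f^{(5)}(7)) = 1/30240 · (-1.25701e-10 − (-0.000437136)) = 1.44555e-08.
Partial sum through k=3: 0.0115340.
Correction k=4: B_{8}/8! · (f^{(7)}(46) − f^{(7)}(7)) = −1/1209600 · (-4.27715e-12 − (-0.000642322)) = -5.31020e-10.

S_4 ≈ 0.0115340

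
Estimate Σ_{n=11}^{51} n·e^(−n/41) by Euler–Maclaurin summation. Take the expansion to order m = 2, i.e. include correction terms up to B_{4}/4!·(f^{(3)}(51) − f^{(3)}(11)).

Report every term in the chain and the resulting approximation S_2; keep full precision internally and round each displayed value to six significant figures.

S_2 ≈ 554.504

∫_11^51 x·e^(−x/41) dx evaluates to 543.000.
Endpoint term: (f(11) + f(51))/2 = (8.41152 + 14.7011)/2 = 11.5563.
Integral + boundary = 554.557.
k=1: B_{2}/(2)! × [f^{(1)}(51) − f^{(1)}(11)] = 1/12 × (-0.0703066 − 0.559525) = -0.0524860.
Running total after k=1: 554.504.
k=2: B_{4}/(4)! × [f^{(3)}(51) − f^{(3)}(11)] = −1/720 × (0.000301135 − 0.00124265) = 1.30766e-06.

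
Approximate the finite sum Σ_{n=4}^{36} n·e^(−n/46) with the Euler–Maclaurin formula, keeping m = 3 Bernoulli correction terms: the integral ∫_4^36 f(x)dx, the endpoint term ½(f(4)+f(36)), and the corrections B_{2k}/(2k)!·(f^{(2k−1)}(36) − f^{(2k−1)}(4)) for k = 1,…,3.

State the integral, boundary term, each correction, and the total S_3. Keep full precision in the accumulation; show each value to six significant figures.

The integral term ∫_4^36 x·e^(−x/46) dx = 383.846.
Boundary: ½(f(4) + f(36)) = ½(3.66687 + 16.4596) = 10.0632.
So far: 393.910.
Correction k=1: B_{2}/2! · (f^{(1)}(36) − f^{(1)}(4)) = 1/12 · (0.0993939 − 0.837002) = -0.0614674.
Running total after k=1: 393.848.
Correction k=2: B_{4}/4! · (f^{(3)}(36) − f^{(3)}(4)) = −1/720 · (0.000479120 − 0.00126202) = 1.08736e-06.
Running total after k=2: 393.848.
Correction k=3: B_{6}/6! · (f^{(5)}(36) − f^{(5)}(4)) = 1/30240 · (4.30655e-07 − 1.00590e-06) = -1.90226e-11.

S_3 ≈ 393.848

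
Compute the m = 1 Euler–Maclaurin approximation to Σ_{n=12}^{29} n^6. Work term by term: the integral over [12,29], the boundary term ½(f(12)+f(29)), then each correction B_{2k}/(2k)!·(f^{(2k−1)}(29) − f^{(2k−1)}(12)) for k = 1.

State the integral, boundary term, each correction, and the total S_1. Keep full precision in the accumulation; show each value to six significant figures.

Integral: ∫_12^29 x^6 dx = 2.45915e+09.
Boundary: ½(f(12) + f(29)) = ½(2.98598e+06 + 5.94823e+08) = 2.98905e+08.
Running total after boundary: 2.75805e+09.
k=1: B_{2}/(2)! × [f^{(1)}(29) − f^{(1)}(12)] = 1/12 × (1.23067e+08 − 1.49299e+06) = 1.01312e+07.

S_1 ≈ 2.76819e+09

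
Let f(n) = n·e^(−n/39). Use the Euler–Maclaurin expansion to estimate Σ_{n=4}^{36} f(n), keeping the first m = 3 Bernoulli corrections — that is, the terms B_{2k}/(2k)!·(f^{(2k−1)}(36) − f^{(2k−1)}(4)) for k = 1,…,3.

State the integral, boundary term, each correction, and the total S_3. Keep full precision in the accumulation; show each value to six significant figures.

S_3 ≈ 360.331

Integral: ∫_4^36 x·e^(−x/39) dx = 351.439.
Boundary: ½(f(4) + f(36)) = ½(3.61008 + 14.3026) = 8.95635.
Integral + boundary = 360.396.
Order-1 term: 1/12 · (0.0305611 − 0.809954) = -0.0649494.
Partial sum through k=1: 360.331.
Order-2 term: −1/720 · (0.000542505 − 0.00171926) = 1.63438e-06.
Partial sum through k=2: 360.331.
Order-3 term: 1/30240 · (7.00143e-07 − 1.91059e-06) = -4.00280e-11.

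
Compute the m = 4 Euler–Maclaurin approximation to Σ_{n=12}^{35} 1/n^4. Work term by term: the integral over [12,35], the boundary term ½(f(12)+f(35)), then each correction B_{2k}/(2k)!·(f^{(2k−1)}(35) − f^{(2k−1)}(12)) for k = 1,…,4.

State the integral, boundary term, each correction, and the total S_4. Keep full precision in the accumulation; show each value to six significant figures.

The integral term ∫_12^35 1/x^4 dx = 0.000185127.
Boundary: ½(f(12) + f(35)) = ½(4.82253e-05 + 6.66389e-07) = 2.44458e-05.
Running total after boundary: 0.000209573.
k=1: B_{2}/(2)! × [f^{(1)}(35) − f^{(1)}(12)] = 1/12 × (-7.61587e-08 − (-1.60751e-05)) = 1.33325e-06.
Running total after k=1: 0.000210906.
k=2: B_{4}/(4)! × [f^{(3)}(35) − f^{(3)}(12)] = −1/720 × (-1.86511e-09 − (-3.34898e-06)) = -4.64877e-09.
Running total after k=2: 0.000210901.
k=3: B_{6}/(6)! × [f^{(5)}(35) − f^{(5)}(12)] = 1/30240 × (-8.52623e-11 − (-1.30238e-06)) = 4.30653e-11.
Running total after k=3: 0.000210901.
k=4: B_{8}/(8)! × [f^{(7)}(35) − f^{(7)}(12)] = −1/1209600 × (-6.26417e-12 − (-8.13988e-07)) = -6.72935e-13.

S_4 ≈ 0.000210901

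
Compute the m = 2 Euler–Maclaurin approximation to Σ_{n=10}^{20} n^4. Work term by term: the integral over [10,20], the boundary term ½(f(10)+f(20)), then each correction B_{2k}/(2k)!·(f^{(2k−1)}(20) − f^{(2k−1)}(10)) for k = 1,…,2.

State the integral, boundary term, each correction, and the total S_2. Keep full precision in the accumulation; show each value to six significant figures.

Integral: ∫_10^20 x^4 dx = 620000.
½[f(10) + f(20)] = ½[10000.0 + 160000] = 85000.0.
So far: 705000.
Correction k=1: B_{2}/2! · (f^{(1)}(20) − f^{(1)}(10)) = 1/12 · (32000.0 − 4000.00) = 2333.33.
Running total after k=1: 707333.
Correction k=2: B_{4}/4! · (f^{(3)}(20) − f^{(3)}(10)) = −1/720 · (480.000 − 240.000) = -0.333333.

S_2 ≈ 707333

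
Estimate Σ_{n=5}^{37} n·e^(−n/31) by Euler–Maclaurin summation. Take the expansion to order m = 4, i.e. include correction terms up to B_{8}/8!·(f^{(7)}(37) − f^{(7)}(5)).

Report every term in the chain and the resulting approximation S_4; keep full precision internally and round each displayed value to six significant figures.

S_4 ≈ 318.411

Integral: ∫_5^37 x·e^(−x/31) dx = 310.739.
Boundary: ½(f(5) + f(37)) = ½(4.25522 + 11.2163) = 7.73577.
So far: 318.475.
k=1: B_{2}/(2)! × [f^{(1)}(37) − f^{(1)}(5)] = 1/12 × (-0.0586730 − 0.713780) = -0.0643711.
Partial sum through k=1: 318.411.
k=2: B_{4}/(4)! × [f^{(3)}(37) − f^{(3)}(5)] = −1/720 × (0.000569838 − 0.00251391) = 2.70010e-06.
Partial sum through k=2: 318.411.
k=3: B_{6}/(6)! × [f^{(5)}(37) − f^{(5)}(5)] = 1/30240 × (1.24946e-06 − 4.45898e-06) = -1.06135e-10.
Partial sum through k=3: 318.411.
k=4: B_{8}/(8)! × [f^{(7)}(37) − f^{(7)}(5)] = −1/1209600 × (1.98330e-09 − 6.55777e-09) = 3.78181e-15.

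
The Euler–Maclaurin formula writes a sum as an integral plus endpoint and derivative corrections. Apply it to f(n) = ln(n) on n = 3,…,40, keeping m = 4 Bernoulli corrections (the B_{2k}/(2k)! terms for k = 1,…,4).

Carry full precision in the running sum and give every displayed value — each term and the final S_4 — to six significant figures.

S_4 ≈ 109.627

Integral: ∫_3^40 ln(x) dx = 107.259.
Endpoint term: (f(3) + f(40))/2 = (1.09861 + 3.68888)/2 = 2.39375.
Running total after boundary: 109.653.
Correction k=1: B_{2}/2! · (f^{(1)}(40) − f^{(1)}(3)) = 1/12 · (0.0250000 − 0.333333) = -0.0256944.
After k=1: 109.627.
Correction k=2: B_{4}/4! · (f^{(3)}(40) − f^{(3)}(3)) = −1/720 · (3.12500e-05 − 0.0740741) = 0.000102837.
After k=2: 109.627.
Correction k=3: B_{6}/6! · (f^{(5)}(40) − f^{(5)}(3)) = 1/30240 · (2.34375e-07 − 0.0987654) = -3.26604e-06.
After k=3: 109.627.
Correction k=4: B_{8}/8! · (f^{(7)}(40) − f^{(7)}(3)) = −1/1209600 · (4.39453e-09 − 0.329218) = 2.72171e-07.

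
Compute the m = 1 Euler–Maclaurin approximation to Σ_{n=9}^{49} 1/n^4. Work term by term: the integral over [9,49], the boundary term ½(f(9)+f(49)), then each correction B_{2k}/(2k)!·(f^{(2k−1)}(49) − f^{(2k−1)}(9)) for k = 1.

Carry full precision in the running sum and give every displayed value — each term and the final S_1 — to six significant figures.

The integral term ∫_9^49 1/x^4 dx = 0.000454414.
Endpoint term: (f(9) + f(49))/2 = (0.000152416 + 1.73467e-07)/2 = 7.62946e-05.
So far: 0.000530709.
Order-1 term: 1/12 · (-1.41605e-08 − (-6.77404e-05)) = 5.64385e-06.

S_1 ≈ 0.000536353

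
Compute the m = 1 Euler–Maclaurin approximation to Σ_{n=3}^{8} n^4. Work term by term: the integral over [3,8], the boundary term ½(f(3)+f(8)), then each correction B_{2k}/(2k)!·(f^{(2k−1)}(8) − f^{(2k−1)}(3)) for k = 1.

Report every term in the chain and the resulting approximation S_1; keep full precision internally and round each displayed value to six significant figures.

∫_3^8 x^4 dx evaluates to 6505.00.
Endpoint term: (f(3) + f(8))/2 = (81.0000 + 4096.00)/2 = 2088.50.
So far: 8593.50.
Correction k=1: B_{2}/2! · (f^{(1)}(8) − f^{(1)}(3)) = 1/12 · (2048.00 − 108.000) = 161.667.

S_1 ≈ 8755.17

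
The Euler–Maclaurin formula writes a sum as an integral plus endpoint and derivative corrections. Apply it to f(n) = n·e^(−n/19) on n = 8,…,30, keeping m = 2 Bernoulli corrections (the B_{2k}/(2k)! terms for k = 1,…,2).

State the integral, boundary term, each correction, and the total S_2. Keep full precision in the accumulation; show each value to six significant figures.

S_2 ≈ 150.422

The integral term ∫_8^30 x·e^(−x/19) dx = 144.746.
Boundary: ½(f(8) + f(30)) = ½(5.25084 + 6.18576) = 5.71830.
Running total after boundary: 150.464.
Order-1 term: 1/12 · (-0.119374 − 0.379995) = -0.0416141.
After k=1: 150.422.
Order-2 term: −1/720 · (0.000811661 − 0.00468894) = 5.38511e-06.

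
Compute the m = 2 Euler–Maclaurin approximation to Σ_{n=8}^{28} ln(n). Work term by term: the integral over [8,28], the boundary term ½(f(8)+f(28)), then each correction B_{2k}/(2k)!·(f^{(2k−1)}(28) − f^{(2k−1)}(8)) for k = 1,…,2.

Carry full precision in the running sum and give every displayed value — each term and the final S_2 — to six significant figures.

The integral term ∫_8^28 ln(x) dx = 56.6662.
Boundary: ½(f(8) + f(28)) = ½(2.07944 + 3.33220) = 2.70582.
Running total after boundary: 59.3720.
k=1: B_{2}/(2)! × [f^{(1)}(28) − f^{(1)}(8)] = 1/12 × (0.0357143 − 0.125000) = -0.00744048.
After k=1: 59.3646.
k=2: B_{4}/(4)! × [f^{(3)}(28) − f^{(3)}(8)] = −1/720 × (9.11079e-05 − 0.00390625) = 5.29881e-06.

S_2 ≈ 59.3646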